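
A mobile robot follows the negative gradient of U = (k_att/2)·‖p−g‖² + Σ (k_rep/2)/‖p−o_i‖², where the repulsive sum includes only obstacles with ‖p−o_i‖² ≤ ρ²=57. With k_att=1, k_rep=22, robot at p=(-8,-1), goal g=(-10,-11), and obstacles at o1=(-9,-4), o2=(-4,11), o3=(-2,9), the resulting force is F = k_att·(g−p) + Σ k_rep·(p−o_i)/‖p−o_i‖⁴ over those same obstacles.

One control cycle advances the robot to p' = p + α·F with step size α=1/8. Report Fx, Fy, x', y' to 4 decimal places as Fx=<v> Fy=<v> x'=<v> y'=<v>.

F_att = 1·(g−p) = 1·(-2,-10) = (-2.0000,-10.0000)
o1: d²=10 ≤ ρ²=57; F_rep = 22·(1,3)/10² = (0.2200,0.6600)
o2: d²=160 > ρ²=57 → inactive
o3: d²=136 > ρ²=57 → inactive
F = F_att + ΣF_rep = (-1.7800,-9.3400)
p' = p + 1/8·F = (-8.2225,-2.1675)

Fx=-1.7800 Fy=-9.3400 x'=-8.2225 y'=-2.1675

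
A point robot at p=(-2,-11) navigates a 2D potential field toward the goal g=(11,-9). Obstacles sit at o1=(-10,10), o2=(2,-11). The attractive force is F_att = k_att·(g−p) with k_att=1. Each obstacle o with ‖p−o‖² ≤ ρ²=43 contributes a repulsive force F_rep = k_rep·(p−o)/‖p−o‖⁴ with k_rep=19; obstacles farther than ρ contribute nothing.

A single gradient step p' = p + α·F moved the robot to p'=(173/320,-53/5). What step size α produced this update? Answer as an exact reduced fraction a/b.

α = 1/5

F_att = 1·(g−p) = 1·(13,2) = (13.0000,2.0000)
o1: d²=505 > ρ²=43 → inactive
o2: d²=16 ≤ ρ²=43; F_rep = 19·(-4,0)/16² = (-0.2969,0.0000)
F = F_att + ΣF_rep = (12.7031,2.0000)
Δp = p'−p = (2.5406,0.4000); α = Δx/Fx = (813/320) / (813/64) = 1/5
check: Δy/Fy = (2/5) / (2) = 1/5 ✓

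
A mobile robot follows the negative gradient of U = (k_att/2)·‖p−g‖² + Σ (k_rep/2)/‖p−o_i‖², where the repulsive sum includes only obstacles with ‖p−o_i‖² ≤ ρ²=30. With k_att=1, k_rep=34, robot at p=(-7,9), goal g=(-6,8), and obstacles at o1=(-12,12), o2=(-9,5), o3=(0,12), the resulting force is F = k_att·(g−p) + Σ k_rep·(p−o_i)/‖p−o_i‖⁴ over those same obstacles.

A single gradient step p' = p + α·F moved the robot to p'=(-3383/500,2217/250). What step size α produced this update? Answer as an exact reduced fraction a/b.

α = 1/5

F_att = 1·(g−p) = 1·(1,-1) = (1.0000,-1.0000)
o1: d²=34 > ρ²=30 → inactive
o2: d²=20 ≤ ρ²=30; F_rep = 34·(2,4)/20² = (0.1700,0.3400)
o3: d²=58 > ρ²=30 → inactive
F = F_att + ΣF_rep = (1.1700,-0.6600)
Δp = p'−p = (0.2340,-0.1320); α = Δx/Fx = (117/500) / (117/100) = 1/5
check: Δy/Fy = (-33/250) / (-33/50) = 1/5 ✓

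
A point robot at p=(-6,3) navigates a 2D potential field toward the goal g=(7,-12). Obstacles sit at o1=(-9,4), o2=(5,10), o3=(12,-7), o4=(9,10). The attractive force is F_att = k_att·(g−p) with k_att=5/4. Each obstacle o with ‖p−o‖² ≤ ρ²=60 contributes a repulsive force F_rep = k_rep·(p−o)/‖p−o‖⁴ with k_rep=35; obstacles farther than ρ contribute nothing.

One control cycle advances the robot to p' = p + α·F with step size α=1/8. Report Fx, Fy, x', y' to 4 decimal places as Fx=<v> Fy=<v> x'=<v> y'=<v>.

Fx=17.3000 Fy=-19.1000 x'=-3.8375 y'=0.6125

F_att = 5/4·(g−p) = 5/4·(13,-15) = (16.2500,-18.7500)
o1: d²=10 ≤ ρ²=60; F_rep = 35·(3,-1)/10² = (1.0500,-0.3500)
o2: d²=170 > ρ²=60 → inactive
o3: d²=424 > ρ²=60 → inactive
o4: d²=274 > ρ²=60 → inactive
F = F_att + ΣF_rep = (17.3000,-19.1000)
p' = p + 1/8·F = (-3.8375,0.6125)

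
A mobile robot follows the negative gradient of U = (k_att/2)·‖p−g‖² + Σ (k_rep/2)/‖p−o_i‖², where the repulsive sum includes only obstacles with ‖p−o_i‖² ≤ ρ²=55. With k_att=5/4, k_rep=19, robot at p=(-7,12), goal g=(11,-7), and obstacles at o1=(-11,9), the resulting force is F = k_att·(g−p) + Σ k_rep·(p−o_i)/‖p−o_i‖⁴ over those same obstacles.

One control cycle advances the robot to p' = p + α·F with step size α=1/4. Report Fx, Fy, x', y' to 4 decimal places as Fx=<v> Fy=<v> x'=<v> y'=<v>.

Fx=22.6216 Fy=-23.6588 x'=-1.3446 y'=6.0853

F_att = 5/4·(g−p) = 5/4·(18,-19) = (22.5000,-23.7500)
o1: d²=25 ≤ ρ²=55; F_rep = 19·(4,3)/25² = (0.1216,0.0912)
F = F_att + ΣF_rep = (22.6216,-23.6588)
p' = p + 1/4·F = (-1.3446,6.0853)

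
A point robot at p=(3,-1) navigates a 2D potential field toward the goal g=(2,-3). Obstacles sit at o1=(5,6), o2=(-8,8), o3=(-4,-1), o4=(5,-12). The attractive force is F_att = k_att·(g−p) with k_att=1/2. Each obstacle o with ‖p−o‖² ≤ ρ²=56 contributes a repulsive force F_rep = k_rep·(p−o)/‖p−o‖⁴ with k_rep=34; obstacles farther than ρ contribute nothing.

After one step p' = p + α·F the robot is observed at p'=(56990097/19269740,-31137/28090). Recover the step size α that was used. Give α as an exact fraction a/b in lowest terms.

α = 1/10

F_att = 1/2·(g−p) = 1/2·(-1,-2) = (-0.5000,-1.0000)
o1: d²=53 ≤ ρ²=56; F_rep = 34·(-2,-7)/53² = (-0.0242,-0.0847)
o2: d²=202 > ρ²=56 → inactive
o3: d²=49 ≤ ρ²=56; F_rep = 34·(7,0)/49² = (0.0991,0.0000)
o4: d²=125 > ρ²=56 → inactive
F = F_att + ΣF_rep = (-0.4251,-1.0847)
Δp = p'−p = (-0.0425,-0.1085); α = Δx/Fx = (-819123/19269740) / (-819123/1926974) = 1/10
check: Δy/Fy = (-3047/28090) / (-3047/2809) = 1/10 ✓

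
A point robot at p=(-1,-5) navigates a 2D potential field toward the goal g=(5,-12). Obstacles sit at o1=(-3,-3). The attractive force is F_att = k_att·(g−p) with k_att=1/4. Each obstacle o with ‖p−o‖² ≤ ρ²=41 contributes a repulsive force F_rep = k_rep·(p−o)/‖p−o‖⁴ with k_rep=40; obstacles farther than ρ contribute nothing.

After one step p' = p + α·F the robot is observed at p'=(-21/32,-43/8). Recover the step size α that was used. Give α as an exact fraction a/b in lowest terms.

F_att = 1/4·(g−p) = 1/4·(6,-7) = (1.5000,-1.7500)
o1: d²=8 ≤ ρ²=41; F_rep = 40·(2,-2)/8² = (1.2500,-1.2500)
F = F_att + ΣF_rep = (2.7500,-3.0000)
Δp = p'−p = (0.3438,-0.3750); α = Δx/Fx = (11/32) / (11/4) = 1/8
check: Δy/Fy = (-3/8) / (-3) = 1/8 ✓

α = 1/8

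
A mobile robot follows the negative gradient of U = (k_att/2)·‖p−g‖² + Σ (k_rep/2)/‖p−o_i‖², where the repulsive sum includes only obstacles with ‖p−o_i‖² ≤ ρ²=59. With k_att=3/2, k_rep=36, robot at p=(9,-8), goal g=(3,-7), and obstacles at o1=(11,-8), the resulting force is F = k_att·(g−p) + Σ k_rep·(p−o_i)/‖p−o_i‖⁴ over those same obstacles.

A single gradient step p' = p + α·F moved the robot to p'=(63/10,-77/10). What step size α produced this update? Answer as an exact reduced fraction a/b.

α = 1/5

F_att = 3/2·(g−p) = 3/2·(-6,1) = (-9.0000,1.5000)
o1: d²=4 ≤ ρ²=59; F_rep = 36·(-2,0)/4² = (-4.5000,0.0000)
F = F_att + ΣF_rep = (-13.5000,1.5000)
Δp = p'−p = (-2.7000,0.3000); α = Δx/Fx = (-27/10) / (-27/2) = 1/5
check: Δy/Fy = (3/10) / (3/2) = 1/5 ✓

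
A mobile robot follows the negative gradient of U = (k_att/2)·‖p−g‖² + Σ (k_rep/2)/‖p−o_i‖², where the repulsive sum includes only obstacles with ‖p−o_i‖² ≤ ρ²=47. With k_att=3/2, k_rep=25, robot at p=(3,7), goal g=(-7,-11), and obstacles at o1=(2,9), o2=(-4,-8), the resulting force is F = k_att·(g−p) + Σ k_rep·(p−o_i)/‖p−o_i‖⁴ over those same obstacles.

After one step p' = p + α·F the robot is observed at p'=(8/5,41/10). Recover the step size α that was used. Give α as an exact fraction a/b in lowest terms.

α = 1/10

F_att = 3/2·(g−p) = 3/2·(-10,-18) = (-15.0000,-27.0000)
o1: d²=5 ≤ ρ²=47; F_rep = 25·(1,-2)/5² = (1.0000,-2.0000)
o2: d²=274 > ρ²=47 → inactive
F = F_att + ΣF_rep = (-14.0000,-29.0000)
Δp = p'−p = (-1.4000,-2.9000); α = Δx/Fx = (-7/5) / (-14) = 1/10
check: Δy/Fy = (-29/10) / (-29) = 1/10 ✓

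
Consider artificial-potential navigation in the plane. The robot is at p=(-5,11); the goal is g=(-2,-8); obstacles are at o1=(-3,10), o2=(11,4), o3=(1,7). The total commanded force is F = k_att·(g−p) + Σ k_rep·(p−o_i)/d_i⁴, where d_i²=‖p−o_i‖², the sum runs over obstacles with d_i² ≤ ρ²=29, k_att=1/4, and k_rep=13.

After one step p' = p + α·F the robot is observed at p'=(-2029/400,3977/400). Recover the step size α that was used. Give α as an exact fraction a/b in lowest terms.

α = 1/4

F_att = 1/4·(g−p) = 1/4·(3,-19) = (0.7500,-4.7500)
o1: d²=5 ≤ ρ²=29; F_rep = 13·(-2,1)/5² = (-1.0400,0.5200)
o2: d²=305 > ρ²=29 → inactive
o3: d²=52 > ρ²=29 → inactive
F = F_att + ΣF_rep = (-0.2900,-4.2300)
Δp = p'−p = (-0.0725,-1.0575); α = Δx/Fx = (-29/400) / (-29/100) = 1/4
check: Δy/Fy = (-423/400) / (-423/100) = 1/4 ✓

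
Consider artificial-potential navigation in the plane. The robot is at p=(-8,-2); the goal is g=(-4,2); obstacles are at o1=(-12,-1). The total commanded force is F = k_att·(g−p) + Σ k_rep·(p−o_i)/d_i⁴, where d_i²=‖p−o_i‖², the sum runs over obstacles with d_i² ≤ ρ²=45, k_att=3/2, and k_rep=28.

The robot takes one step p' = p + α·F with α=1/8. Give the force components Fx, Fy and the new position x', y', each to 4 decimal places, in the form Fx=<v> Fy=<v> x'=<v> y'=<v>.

F_att = 3/2·(g−p) = 3/2·(4,4) = (6.0000,6.0000)
o1: d²=17 ≤ ρ²=45; F_rep = 28·(4,-1)/17² = (0.3875,-0.0969)
F = F_att + ΣF_rep = (6.3875,5.9031)
p' = p + 1/8·F = (-7.2016,-1.2621)

Fx=6.3875 Fy=5.9031 x'=-7.2016 y'=-1.2621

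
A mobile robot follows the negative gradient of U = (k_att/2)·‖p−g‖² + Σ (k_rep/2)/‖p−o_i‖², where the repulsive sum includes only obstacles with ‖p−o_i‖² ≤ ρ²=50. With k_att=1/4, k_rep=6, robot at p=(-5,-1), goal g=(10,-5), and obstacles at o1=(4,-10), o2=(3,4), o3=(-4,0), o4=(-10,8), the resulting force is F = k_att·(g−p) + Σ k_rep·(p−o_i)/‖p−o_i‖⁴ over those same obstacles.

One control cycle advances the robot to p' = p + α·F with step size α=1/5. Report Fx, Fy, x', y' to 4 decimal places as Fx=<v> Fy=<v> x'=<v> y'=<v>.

Fx=2.2500 Fy=-2.5000 x'=-4.5500 y'=-1.5000

F_att = 1/4·(g−p) = 1/4·(15,-4) = (3.7500,-1.0000)
o1: d²=162 > ρ²=50 → inactive
o2: d²=89 > ρ²=50 → inactive
o3: d²=2 ≤ ρ²=50; F_rep = 6·(-1,-1)/2² = (-1.5000,-1.5000)
o4: d²=106 > ρ²=50 → inactive
F = F_att + ΣF_rep = (2.2500,-2.5000)
p' = p + 1/5·F = (-4.5500,-1.5000)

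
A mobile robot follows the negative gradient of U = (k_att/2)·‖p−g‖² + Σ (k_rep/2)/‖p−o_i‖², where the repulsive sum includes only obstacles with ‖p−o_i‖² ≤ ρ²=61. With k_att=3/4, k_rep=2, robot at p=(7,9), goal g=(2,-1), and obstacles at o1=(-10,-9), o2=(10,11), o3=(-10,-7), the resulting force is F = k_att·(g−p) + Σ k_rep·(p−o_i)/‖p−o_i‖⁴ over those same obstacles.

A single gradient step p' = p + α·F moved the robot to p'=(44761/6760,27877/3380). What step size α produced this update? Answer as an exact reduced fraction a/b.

F_att = 3/4·(g−p) = 3/4·(-5,-10) = (-3.7500,-7.5000)
o1: d²=613 > ρ²=61 → inactive
o2: d²=13 ≤ ρ²=61; F_rep = 2·(-3,-2)/13² = (-0.0355,-0.0237)
o3: d²=545 > ρ²=61 → inactive
F = F_att + ΣF_rep = (-3.7855,-7.5237)
Δp = p'−p = (-0.3786,-0.7524); α = Δx/Fx = (-2559/6760) / (-2559/676) = 1/10
check: Δy/Fy = (-2543/3380) / (-2543/338) = 1/10 ✓

α = 1/10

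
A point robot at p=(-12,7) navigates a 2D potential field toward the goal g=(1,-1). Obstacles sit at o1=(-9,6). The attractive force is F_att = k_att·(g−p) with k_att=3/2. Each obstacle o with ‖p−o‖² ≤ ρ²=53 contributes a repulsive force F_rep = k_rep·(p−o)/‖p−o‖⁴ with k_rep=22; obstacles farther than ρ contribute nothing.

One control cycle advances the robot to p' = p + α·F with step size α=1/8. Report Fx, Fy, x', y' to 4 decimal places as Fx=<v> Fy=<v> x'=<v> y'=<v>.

F_att = 3/2·(g−p) = 3/2·(13,-8) = (19.5000,-12.0000)
o1: d²=10 ≤ ρ²=53; F_rep = 22·(-3,1)/10² = (-0.6600,0.2200)
F = F_att + ΣF_rep = (18.8400,-11.7800)
p' = p + 1/8·F = (-9.6450,5.5275)

Fx=18.8400 Fy=-11.7800 x'=-9.6450 y'=5.5275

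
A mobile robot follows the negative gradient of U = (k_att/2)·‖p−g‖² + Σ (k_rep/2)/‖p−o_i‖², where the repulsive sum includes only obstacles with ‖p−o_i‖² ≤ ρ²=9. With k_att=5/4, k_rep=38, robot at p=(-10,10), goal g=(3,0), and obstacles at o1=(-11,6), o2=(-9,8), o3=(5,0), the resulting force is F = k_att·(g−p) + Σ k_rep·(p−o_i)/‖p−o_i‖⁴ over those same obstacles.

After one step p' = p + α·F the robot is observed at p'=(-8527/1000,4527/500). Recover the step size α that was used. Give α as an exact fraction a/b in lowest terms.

F_att = 5/4·(g−p) = 5/4·(13,-10) = (16.2500,-12.5000)
o1: d²=17 > ρ²=9 → inactive
o2: d²=5 ≤ ρ²=9; F_rep = 38·(-1,2)/5² = (-1.5200,3.0400)
o3: d²=325 > ρ²=9 → inactive
F = F_att + ΣF_rep = (14.7300,-9.4600)
Δp = p'−p = (1.4730,-0.9460); α = Δx/Fx = (1473/1000) / (1473/100) = 1/10
check: Δy/Fy = (-473/500) / (-473/50) = 1/10 ✓

α = 1/10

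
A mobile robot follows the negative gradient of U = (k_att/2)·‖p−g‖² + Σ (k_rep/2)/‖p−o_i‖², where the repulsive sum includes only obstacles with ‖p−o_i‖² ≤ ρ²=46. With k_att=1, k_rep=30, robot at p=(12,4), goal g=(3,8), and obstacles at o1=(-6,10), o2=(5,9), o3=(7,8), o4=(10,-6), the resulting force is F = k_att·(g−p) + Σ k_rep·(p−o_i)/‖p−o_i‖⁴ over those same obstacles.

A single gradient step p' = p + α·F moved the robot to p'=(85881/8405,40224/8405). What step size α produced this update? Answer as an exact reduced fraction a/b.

α = 1/5

F_att = 1·(g−p) = 1·(-9,4) = (-9.0000,4.0000)
o1: d²=360 > ρ²=46 → inactive
o2: d²=74 > ρ²=46 → inactive
o3: d²=41 ≤ ρ²=46; F_rep = 30·(5,-4)/41² = (0.0892,-0.0714)
o4: d²=104 > ρ²=46 → inactive
F = F_att + ΣF_rep = (-8.9108,3.9286)
Δp = p'−p = (-1.7822,0.7857); α = Δx/Fx = (-14979/8405) / (-14979/1681) = 1/5
check: Δy/Fy = (6604/8405) / (6604/1681) = 1/5 ✓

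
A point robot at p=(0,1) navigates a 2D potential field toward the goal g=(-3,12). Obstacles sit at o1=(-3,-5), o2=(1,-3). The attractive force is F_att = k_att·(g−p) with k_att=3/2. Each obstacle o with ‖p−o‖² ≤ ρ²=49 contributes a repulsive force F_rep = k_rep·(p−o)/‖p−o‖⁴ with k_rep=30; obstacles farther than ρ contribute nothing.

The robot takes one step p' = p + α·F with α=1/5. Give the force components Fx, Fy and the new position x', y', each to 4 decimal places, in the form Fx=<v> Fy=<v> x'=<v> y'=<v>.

F_att = 3/2·(g−p) = 3/2·(-3,11) = (-4.5000,16.5000)
o1: d²=45 ≤ ρ²=49; F_rep = 30·(3,6)/45² = (0.0444,0.0889)
o2: d²=17 ≤ ρ²=49; F_rep = 30·(-1,4)/17² = (-0.1038,0.4152)
F = F_att + ΣF_rep = (-4.5594,17.0041)
p' = p + 1/5·F = (-0.9119,4.4008)

Fx=-4.5594 Fy=17.0041 x'=-0.9119 y'=4.4008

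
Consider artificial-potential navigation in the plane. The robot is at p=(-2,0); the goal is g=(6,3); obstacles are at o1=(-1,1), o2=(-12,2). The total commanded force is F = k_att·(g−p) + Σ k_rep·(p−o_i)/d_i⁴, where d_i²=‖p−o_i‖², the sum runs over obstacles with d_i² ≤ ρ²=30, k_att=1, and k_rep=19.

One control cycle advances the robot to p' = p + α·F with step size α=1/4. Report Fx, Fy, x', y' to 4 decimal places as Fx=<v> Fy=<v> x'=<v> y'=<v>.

Fx=3.2500 Fy=-1.7500 x'=-1.1875 y'=-0.4375

F_att = 1·(g−p) = 1·(8,3) = (8.0000,3.0000)
o1: d²=2 ≤ ρ²=30; F_rep = 19·(-1,-1)/2² = (-4.7500,-4.7500)
o2: d²=104 > ρ²=30 → inactive
F = F_att + ΣF_rep = (3.2500,-1.7500)
p' = p + 1/4·F = (-1.1875,-0.4375)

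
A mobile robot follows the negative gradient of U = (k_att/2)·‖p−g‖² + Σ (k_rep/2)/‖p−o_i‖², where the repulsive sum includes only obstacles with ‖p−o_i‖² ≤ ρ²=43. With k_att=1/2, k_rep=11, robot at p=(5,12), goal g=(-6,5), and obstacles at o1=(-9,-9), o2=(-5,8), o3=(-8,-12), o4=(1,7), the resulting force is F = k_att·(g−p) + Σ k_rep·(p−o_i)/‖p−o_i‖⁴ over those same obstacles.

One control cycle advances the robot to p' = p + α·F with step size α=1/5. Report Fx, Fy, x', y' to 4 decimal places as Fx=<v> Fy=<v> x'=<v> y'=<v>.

F_att = 1/2·(g−p) = 1/2·(-11,-7) = (-5.5000,-3.5000)
o1: d²=637 > ρ²=43 → inactive
o2: d²=116 > ρ²=43 → inactive
o3: d²=745 > ρ²=43 → inactive
o4: d²=41 ≤ ρ²=43; F_rep = 11·(4,5)/41² = (0.0262,0.0327)
F = F_att + ΣF_rep = (-5.4738,-3.4673)
p' = p + 1/5·F = (3.9052,11.3065)

Fx=-5.4738 Fy=-3.4673 x'=3.9052 y'=11.3065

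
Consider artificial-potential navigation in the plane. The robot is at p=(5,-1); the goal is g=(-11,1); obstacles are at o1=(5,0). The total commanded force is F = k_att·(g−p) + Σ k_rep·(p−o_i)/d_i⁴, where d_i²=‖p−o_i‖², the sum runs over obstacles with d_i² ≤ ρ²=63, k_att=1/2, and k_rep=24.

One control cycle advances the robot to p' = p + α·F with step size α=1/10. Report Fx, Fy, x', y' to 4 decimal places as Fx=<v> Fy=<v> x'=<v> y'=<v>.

Fx=-8.0000 Fy=-23.0000 x'=4.2000 y'=-3.3000

F_att = 1/2·(g−p) = 1/2·(-16,2) = (-8.0000,1.0000)
o1: d²=1 ≤ ρ²=63; F_rep = 24·(0,-1)/1² = (0.0000,-24.0000)
F = F_att + ΣF_rep = (-8.0000,-23.0000)
p' = p + 1/10·F = (4.2000,-3.3000)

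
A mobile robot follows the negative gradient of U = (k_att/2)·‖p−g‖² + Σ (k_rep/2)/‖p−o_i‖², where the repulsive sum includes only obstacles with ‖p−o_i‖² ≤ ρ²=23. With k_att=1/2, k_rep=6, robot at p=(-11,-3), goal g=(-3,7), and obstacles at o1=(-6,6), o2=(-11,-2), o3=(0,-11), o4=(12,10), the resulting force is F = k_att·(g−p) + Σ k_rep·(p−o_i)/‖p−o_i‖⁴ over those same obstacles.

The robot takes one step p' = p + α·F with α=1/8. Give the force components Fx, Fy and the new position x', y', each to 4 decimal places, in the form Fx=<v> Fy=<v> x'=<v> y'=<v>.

Fx=4.0000 Fy=-1.0000 x'=-10.5000 y'=-3.1250

F_att = 1/2·(g−p) = 1/2·(8,10) = (4.0000,5.0000)
o1: d²=106 > ρ²=23 → inactive
o2: d²=1 ≤ ρ²=23; F_rep = 6·(0,-1)/1² = (0.0000,-6.0000)
o3: d²=185 > ρ²=23 → inactive
o4: d²=698 > ρ²=23 → inactive
F = F_att + ΣF_rep = (4.0000,-1.0000)
p' = p + 1/8·F = (-10.5000,-3.1250)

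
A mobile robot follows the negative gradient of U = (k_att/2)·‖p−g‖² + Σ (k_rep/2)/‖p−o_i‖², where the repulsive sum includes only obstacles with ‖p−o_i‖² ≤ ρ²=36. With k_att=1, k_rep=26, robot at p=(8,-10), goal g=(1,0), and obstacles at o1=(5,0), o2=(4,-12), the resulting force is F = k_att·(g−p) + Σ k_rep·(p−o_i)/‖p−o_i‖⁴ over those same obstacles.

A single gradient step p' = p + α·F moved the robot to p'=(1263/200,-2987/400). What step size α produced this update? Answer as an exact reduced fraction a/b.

α = 1/4

F_att = 1·(g−p) = 1·(-7,10) = (-7.0000,10.0000)
o1: d²=109 > ρ²=36 → inactive
o2: d²=20 ≤ ρ²=36; F_rep = 26·(4,2)/20² = (0.2600,0.1300)
F = F_att + ΣF_rep = (-6.7400,10.1300)
Δp = p'−p = (-1.6850,2.5325); α = Δx/Fx = (-337/200) / (-337/50) = 1/4
check: Δy/Fy = (1013/400) / (1013/100) = 1/4 ✓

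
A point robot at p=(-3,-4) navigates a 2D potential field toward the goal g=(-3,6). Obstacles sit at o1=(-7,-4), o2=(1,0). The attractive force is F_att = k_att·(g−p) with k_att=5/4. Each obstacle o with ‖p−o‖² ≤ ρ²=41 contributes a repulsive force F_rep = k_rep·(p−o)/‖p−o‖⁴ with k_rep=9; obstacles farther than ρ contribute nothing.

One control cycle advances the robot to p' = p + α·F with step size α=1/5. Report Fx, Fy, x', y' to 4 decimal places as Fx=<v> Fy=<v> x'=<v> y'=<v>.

Fx=0.1055 Fy=12.4648 x'=-2.9789 y'=-1.5070

F_att = 5/4·(g−p) = 5/4·(0,10) = (0.0000,12.5000)
o1: d²=16 ≤ ρ²=41; F_rep = 9·(4,0)/16² = (0.1406,0.0000)
o2: d²=32 ≤ ρ²=41; F_rep = 9·(-4,-4)/32² = (-0.0352,-0.0352)
F = F_att + ΣF_rep = (0.1055,12.4648)
p' = p + 1/5·F = (-2.9789,-1.5070)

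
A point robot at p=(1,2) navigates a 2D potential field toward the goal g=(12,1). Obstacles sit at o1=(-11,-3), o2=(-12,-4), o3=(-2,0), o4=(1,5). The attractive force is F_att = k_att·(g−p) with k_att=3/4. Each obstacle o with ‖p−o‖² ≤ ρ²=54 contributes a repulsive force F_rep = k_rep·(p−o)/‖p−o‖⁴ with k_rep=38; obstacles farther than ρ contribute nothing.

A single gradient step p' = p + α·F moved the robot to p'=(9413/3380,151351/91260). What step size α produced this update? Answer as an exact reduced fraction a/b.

F_att = 3/4·(g−p) = 3/4·(11,-1) = (8.2500,-0.7500)
o1: d²=169 > ρ²=54 → inactive
o2: d²=205 > ρ²=54 → inactive
o3: d²=13 ≤ ρ²=54; F_rep = 38·(3,2)/13² = (0.6746,0.4497)
o4: d²=9 ≤ ρ²=54; F_rep = 38·(0,-3)/9² = (0.0000,-1.4074)
F = F_att + ΣF_rep = (8.9246,-1.7077)
Δp = p'−p = (1.7849,-0.3415); α = Δx/Fx = (6033/3380) / (6033/676) = 1/5
check: Δy/Fy = (-31169/91260) / (-31169/18252) = 1/5 ✓

α = 1/5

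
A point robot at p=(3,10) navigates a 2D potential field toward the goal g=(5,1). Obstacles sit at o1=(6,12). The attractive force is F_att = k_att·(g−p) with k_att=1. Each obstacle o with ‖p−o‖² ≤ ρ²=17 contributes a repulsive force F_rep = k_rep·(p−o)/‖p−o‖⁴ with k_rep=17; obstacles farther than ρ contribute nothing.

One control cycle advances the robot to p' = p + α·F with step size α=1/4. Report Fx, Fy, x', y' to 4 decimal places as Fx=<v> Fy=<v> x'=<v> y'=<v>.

F_att = 1·(g−p) = 1·(2,-9) = (2.0000,-9.0000)
o1: d²=13 ≤ ρ²=17; F_rep = 17·(-3,-2)/13² = (-0.3018,-0.2012)
F = F_att + ΣF_rep = (1.6982,-9.2012)
p' = p + 1/4·F = (3.4246,7.6997)

Fx=1.6982 Fy=-9.2012 x'=3.4246 y'=7.6997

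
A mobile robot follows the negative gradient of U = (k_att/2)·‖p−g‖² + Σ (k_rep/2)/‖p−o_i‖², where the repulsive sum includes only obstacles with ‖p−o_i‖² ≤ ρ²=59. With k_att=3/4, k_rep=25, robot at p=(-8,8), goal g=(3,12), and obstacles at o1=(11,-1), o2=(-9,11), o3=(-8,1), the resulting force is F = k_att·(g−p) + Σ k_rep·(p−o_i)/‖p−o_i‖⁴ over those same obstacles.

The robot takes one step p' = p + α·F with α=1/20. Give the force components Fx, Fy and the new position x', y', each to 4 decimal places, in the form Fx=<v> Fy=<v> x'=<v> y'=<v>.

F_att = 3/4·(g−p) = 3/4·(11,4) = (8.2500,3.0000)
o1: d²=442 > ρ²=59 → inactive
o2: d²=10 ≤ ρ²=59; F_rep = 25·(1,-3)/10² = (0.2500,-0.7500)
o3: d²=49 ≤ ρ²=59; F_rep = 25·(0,7)/49² = (0.0000,0.0729)
F = F_att + ΣF_rep = (8.5000,2.3229)
p' = p + 1/20·F = (-7.5750,8.1161)

Fx=8.5000 Fy=2.3229 x'=-7.5750 y'=8.1161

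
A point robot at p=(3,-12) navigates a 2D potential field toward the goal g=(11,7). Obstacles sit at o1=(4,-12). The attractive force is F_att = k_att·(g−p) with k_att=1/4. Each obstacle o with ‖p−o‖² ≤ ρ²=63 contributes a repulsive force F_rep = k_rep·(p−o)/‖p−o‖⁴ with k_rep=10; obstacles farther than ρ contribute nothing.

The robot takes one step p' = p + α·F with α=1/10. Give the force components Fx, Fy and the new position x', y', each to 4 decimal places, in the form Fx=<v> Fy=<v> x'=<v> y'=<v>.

F_att = 1/4·(g−p) = 1/4·(8,19) = (2.0000,4.7500)
o1: d²=1 ≤ ρ²=63; F_rep = 10·(-1,0)/1² = (-10.0000,0.0000)
F = F_att + ΣF_rep = (-8.0000,4.7500)
p' = p + 1/10·F = (2.2000,-11.5250)

Fx=-8.0000 Fy=4.7500 x'=2.2000 y'=-11.5250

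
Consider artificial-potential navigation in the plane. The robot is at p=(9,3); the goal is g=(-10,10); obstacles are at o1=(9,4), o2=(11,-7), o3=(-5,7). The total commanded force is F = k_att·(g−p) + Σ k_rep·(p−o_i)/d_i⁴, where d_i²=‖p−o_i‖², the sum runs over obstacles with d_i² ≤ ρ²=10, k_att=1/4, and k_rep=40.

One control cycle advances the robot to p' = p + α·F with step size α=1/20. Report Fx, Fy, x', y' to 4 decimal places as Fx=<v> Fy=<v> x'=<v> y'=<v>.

F_att = 1/4·(g−p) = 1/4·(-19,7) = (-4.7500,1.7500)
o1: d²=1 ≤ ρ²=10; F_rep = 40·(0,-1)/1² = (0.0000,-40.0000)
o2: d²=104 > ρ²=10 → inactive
o3: d²=212 > ρ²=10 → inactive
F = F_att + ΣF_rep = (-4.7500,-38.2500)
p' = p + 1/20·F = (8.7625,1.0875)

Fx=-4.7500 Fy=-38.2500 x'=8.7625 y'=1.0875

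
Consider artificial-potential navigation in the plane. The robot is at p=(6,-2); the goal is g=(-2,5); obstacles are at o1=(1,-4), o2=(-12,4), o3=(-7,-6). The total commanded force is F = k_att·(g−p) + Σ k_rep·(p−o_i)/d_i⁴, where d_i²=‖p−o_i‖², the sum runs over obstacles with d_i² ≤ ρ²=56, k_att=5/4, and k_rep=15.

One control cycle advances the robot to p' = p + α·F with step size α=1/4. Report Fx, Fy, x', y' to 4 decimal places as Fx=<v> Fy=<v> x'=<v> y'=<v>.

Fx=-9.9108 Fy=8.7857 x'=3.5223 y'=0.1964

F_att = 5/4·(g−p) = 5/4·(-8,7) = (-10.0000,8.7500)
o1: d²=29 ≤ ρ²=56; F_rep = 15·(5,2)/29² = (0.0892,0.0357)
o2: d²=360 > ρ²=56 → inactive
o3: d²=185 > ρ²=56 → inactive
F = F_att + ΣF_rep = (-9.9108,8.7857)
p' = p + 1/4·F = (3.5223,0.1964)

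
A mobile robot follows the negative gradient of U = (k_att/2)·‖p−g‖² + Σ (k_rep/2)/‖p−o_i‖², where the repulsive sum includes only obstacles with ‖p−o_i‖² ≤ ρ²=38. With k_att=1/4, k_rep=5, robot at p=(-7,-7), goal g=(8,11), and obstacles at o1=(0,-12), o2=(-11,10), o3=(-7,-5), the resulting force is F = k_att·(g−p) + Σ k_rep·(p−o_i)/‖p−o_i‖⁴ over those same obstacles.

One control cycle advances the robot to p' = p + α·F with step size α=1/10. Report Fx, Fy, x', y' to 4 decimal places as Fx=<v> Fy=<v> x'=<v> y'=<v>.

F_att = 1/4·(g−p) = 1/4·(15,18) = (3.7500,4.5000)
o1: d²=74 > ρ²=38 → inactive
o2: d²=305 > ρ²=38 → inactive
o3: d²=4 ≤ ρ²=38; F_rep = 5·(0,-2)/4² = (0.0000,-0.6250)
F = F_att + ΣF_rep = (3.7500,3.8750)
p' = p + 1/10·F = (-6.6250,-6.6125)

Fx=3.7500 Fy=3.8750 x'=-6.6250 y'=-6.6125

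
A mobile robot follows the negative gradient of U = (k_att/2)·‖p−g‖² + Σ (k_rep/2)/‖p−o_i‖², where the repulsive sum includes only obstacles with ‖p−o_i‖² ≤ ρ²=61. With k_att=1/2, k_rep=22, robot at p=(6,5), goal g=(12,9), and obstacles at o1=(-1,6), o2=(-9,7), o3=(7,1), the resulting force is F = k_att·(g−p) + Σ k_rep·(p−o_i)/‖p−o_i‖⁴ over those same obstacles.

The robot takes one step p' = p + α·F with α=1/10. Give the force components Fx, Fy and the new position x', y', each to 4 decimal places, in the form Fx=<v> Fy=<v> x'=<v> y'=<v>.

F_att = 1/2·(g−p) = 1/2·(6,4) = (3.0000,2.0000)
o1: d²=50 ≤ ρ²=61; F_rep = 22·(7,-1)/50² = (0.0616,-0.0088)
o2: d²=229 > ρ²=61 → inactive
o3: d²=17 ≤ ρ²=61; F_rep = 22·(-1,4)/17² = (-0.0761,0.3045)
F = F_att + ΣF_rep = (2.9855,2.2957)
p' = p + 1/10·F = (6.2985,5.2296)

Fx=2.9855 Fy=2.2957 x'=6.2985 y'=5.2296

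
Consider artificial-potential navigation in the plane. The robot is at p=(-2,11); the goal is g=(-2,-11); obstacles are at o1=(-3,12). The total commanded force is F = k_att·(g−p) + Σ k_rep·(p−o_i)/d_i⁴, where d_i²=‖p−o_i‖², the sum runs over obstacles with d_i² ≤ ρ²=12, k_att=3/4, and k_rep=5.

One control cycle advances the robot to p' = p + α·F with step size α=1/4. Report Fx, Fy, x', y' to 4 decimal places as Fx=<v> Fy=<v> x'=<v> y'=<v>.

Fx=1.2500 Fy=-17.7500 x'=-1.6875 y'=6.5625

F_att = 3/4·(g−p) = 3/4·(0,-22) = (0.0000,-16.5000)
o1: d²=2 ≤ ρ²=12; F_rep = 5·(1,-1)/2² = (1.2500,-1.2500)
F = F_att + ΣF_rep = (1.2500,-17.7500)
p' = p + 1/4·F = (-1.6875,6.5625)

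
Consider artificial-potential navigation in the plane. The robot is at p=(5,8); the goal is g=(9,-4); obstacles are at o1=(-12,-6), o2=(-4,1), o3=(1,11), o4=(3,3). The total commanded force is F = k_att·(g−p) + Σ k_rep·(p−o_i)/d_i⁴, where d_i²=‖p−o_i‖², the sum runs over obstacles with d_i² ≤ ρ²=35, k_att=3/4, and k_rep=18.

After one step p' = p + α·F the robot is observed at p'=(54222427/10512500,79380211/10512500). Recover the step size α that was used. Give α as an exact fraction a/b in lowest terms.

α = 1/20

F_att = 3/4·(g−p) = 3/4·(4,-12) = (3.0000,-9.0000)
o1: d²=485 > ρ²=35 → inactive
o2: d²=130 > ρ²=35 → inactive
o3: d²=25 ≤ ρ²=35; F_rep = 18·(4,-3)/25² = (0.1152,-0.0864)
o4: d²=29 ≤ ρ²=35; F_rep = 18·(2,5)/29² = (0.0428,0.1070)
F = F_att + ΣF_rep = (3.1580,-8.9794)
Δp = p'−p = (0.1579,-0.4490); α = Δx/Fx = (1659927/10512500) / (1659927/525625) = 1/20
check: Δy/Fy = (-4719789/10512500) / (-4719789/525625) = 1/20 ✓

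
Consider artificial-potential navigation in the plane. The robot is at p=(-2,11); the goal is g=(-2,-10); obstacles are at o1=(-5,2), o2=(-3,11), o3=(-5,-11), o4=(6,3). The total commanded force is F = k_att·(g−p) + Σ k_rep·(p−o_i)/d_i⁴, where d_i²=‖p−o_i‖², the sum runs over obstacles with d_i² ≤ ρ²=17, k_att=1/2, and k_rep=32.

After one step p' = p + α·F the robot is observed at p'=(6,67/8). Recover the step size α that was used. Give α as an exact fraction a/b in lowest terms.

α = 1/4

F_att = 1/2·(g−p) = 1/2·(0,-21) = (0.0000,-10.5000)
o1: d²=90 > ρ²=17 → inactive
o2: d²=1 ≤ ρ²=17; F_rep = 32·(1,0)/1² = (32.0000,0.0000)
o3: d²=493 > ρ²=17 → inactive
o4: d²=128 > ρ²=17 → inactive
F = F_att + ΣF_rep = (32.0000,-10.5000)
Δp = p'−p = (8.0000,-2.6250); α = Δx/Fx = (8) / (32) = 1/4
check: Δy/Fy = (-21/8) / (-21/2) = 1/4 ✓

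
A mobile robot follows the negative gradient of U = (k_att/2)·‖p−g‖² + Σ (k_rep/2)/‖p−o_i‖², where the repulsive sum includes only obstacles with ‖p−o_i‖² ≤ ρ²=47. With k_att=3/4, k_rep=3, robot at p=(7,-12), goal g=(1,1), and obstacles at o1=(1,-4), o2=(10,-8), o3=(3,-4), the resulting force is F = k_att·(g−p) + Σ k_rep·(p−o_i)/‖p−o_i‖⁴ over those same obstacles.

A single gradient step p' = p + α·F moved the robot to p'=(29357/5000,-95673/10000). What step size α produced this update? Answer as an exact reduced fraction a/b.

α = 1/4

F_att = 3/4·(g−p) = 3/4·(-6,13) = (-4.5000,9.7500)
o1: d²=100 > ρ²=47 → inactive
o2: d²=25 ≤ ρ²=47; F_rep = 3·(-3,-4)/25² = (-0.0144,-0.0192)
o3: d²=80 > ρ²=47 → inactive
F = F_att + ΣF_rep = (-4.5144,9.7308)
Δp = p'−p = (-1.1286,2.4327); α = Δx/Fx = (-5643/5000) / (-5643/1250) = 1/4
check: Δy/Fy = (24327/10000) / (24327/2500) = 1/4 ✓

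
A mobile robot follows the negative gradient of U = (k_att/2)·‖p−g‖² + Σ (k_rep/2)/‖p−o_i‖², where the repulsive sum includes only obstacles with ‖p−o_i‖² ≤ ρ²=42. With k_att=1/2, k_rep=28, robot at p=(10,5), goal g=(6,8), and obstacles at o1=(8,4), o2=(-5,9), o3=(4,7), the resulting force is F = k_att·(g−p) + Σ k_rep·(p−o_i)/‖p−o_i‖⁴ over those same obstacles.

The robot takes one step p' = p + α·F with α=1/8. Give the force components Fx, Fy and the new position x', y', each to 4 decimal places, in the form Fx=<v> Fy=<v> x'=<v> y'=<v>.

Fx=0.3450 Fy=2.5850 x'=10.0431 y'=5.3231

F_att = 1/2·(g−p) = 1/2·(-4,3) = (-2.0000,1.5000)
o1: d²=5 ≤ ρ²=42; F_rep = 28·(2,1)/5² = (2.2400,1.1200)
o2: d²=241 > ρ²=42 → inactive
o3: d²=40 ≤ ρ²=42; F_rep = 28·(6,-2)/40² = (0.1050,-0.0350)
F = F_att + ΣF_rep = (0.3450,2.5850)
p' = p + 1/8·F = (10.0431,5.3231)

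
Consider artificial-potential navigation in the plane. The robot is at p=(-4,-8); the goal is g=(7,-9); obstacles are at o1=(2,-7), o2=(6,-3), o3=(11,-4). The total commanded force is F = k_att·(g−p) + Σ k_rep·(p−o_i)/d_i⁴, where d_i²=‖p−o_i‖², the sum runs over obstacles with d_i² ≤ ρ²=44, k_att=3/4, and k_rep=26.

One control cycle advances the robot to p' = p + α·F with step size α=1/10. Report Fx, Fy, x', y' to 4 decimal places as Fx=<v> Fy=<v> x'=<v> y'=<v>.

Fx=8.1360 Fy=-0.7690 x'=-3.1864 y'=-8.0769

F_att = 3/4·(g−p) = 3/4·(11,-1) = (8.2500,-0.7500)
o1: d²=37 ≤ ρ²=44; F_rep = 26·(-6,-1)/37² = (-0.1140,-0.0190)
o2: d²=125 > ρ²=44 → inactive
o3: d²=241 > ρ²=44 → inactive
F = F_att + ΣF_rep = (8.1360,-0.7690)
p' = p + 1/10·F = (-3.1864,-8.0769)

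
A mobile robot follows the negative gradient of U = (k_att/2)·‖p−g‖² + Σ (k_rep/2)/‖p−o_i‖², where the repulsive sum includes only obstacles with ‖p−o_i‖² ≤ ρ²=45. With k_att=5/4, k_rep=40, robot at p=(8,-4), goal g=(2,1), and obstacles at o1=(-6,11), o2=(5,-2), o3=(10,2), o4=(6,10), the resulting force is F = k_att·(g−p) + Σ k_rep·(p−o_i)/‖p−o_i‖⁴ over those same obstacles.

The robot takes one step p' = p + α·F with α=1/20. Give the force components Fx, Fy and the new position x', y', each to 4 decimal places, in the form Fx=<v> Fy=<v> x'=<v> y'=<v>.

Fx=-6.8399 Fy=5.6266 x'=7.6580 y'=-3.7187

F_att = 5/4·(g−p) = 5/4·(-6,5) = (-7.5000,6.2500)
o1: d²=421 > ρ²=45 → inactive
o2: d²=13 ≤ ρ²=45; F_rep = 40·(3,-2)/13² = (0.7101,-0.4734)
o3: d²=40 ≤ ρ²=45; F_rep = 40·(-2,-6)/40² = (-0.0500,-0.1500)
o4: d²=200 > ρ²=45 → inactive
F = F_att + ΣF_rep = (-6.8399,5.6266)
p' = p + 1/20·F = (7.6580,-3.7187)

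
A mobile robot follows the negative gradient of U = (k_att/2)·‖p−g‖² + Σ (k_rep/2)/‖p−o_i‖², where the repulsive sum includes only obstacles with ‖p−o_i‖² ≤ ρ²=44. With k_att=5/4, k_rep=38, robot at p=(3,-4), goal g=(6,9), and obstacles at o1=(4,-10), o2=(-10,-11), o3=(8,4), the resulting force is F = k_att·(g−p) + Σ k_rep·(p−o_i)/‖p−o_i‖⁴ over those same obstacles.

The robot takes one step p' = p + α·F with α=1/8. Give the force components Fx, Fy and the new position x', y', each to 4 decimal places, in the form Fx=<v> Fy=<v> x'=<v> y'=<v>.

F_att = 5/4·(g−p) = 5/4·(3,13) = (3.7500,16.2500)
o1: d²=37 ≤ ρ²=44; F_rep = 38·(-1,6)/37² = (-0.0278,0.1665)
o2: d²=218 > ρ²=44 → inactive
o3: d²=89 > ρ²=44 → inactive
F = F_att + ΣF_rep = (3.7222,16.4165)
p' = p + 1/8·F = (3.4653,-1.9479)

Fx=3.7222 Fy=16.4165 x'=3.4653 y'=-1.9479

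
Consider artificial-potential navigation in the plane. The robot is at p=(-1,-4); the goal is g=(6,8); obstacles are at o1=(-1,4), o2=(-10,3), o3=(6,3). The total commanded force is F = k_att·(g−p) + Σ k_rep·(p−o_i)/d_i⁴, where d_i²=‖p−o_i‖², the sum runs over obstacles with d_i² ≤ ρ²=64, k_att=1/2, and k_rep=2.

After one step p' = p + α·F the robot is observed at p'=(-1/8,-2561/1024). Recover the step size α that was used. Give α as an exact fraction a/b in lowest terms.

F_att = 1/2·(g−p) = 1/2·(7,12) = (3.5000,6.0000)
o1: d²=64 ≤ ρ²=64; F_rep = 2·(0,-8)/64² = (0.0000,-0.0039)
o2: d²=130 > ρ²=64 → inactive
o3: d²=98 > ρ²=64 → inactive
F = F_att + ΣF_rep = (3.5000,5.9961)
Δp = p'−p = (0.8750,1.4990); α = Δx/Fx = (7/8) / (7/2) = 1/4
check: Δy/Fy = (1535/1024) / (1535/256) = 1/4 ✓

α = 1/4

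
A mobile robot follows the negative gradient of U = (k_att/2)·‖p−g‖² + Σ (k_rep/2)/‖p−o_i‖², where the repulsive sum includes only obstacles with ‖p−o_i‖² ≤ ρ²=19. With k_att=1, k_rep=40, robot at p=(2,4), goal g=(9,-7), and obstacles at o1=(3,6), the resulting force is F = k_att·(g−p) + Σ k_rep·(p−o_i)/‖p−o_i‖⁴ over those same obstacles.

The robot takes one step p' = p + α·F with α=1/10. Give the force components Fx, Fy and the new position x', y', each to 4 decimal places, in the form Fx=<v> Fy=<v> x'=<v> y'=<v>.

F_att = 1·(g−p) = 1·(7,-11) = (7.0000,-11.0000)
o1: d²=5 ≤ ρ²=19; F_rep = 40·(-1,-2)/5² = (-1.6000,-3.2000)
F = F_att + ΣF_rep = (5.4000,-14.2000)
p' = p + 1/10·F = (2.5400,2.5800)

Fx=5.4000 Fy=-14.2000 x'=2.5400 y'=2.5800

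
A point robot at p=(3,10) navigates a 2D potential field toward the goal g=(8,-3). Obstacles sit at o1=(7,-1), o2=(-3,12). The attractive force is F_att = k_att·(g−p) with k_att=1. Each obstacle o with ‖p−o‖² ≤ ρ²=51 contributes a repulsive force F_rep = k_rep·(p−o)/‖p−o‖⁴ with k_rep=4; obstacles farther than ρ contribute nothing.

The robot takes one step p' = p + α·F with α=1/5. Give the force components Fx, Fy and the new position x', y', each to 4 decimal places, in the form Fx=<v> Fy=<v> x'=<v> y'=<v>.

F_att = 1·(g−p) = 1·(5,-13) = (5.0000,-13.0000)
o1: d²=137 > ρ²=51 → inactive
o2: d²=40 ≤ ρ²=51; F_rep = 4·(6,-2)/40² = (0.0150,-0.0050)
F = F_att + ΣF_rep = (5.0150,-13.0050)
p' = p + 1/5·F = (4.0030,7.3990)

Fx=5.0150 Fy=-13.0050 x'=4.0030 y'=7.3990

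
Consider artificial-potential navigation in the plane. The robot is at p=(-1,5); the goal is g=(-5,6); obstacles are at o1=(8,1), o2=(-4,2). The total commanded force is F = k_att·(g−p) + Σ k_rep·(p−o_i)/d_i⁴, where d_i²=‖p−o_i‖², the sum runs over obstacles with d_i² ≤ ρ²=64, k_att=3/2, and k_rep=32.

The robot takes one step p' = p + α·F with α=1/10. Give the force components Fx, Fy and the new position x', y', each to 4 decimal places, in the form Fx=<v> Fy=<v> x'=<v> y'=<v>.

F_att = 3/2·(g−p) = 3/2·(-4,1) = (-6.0000,1.5000)
o1: d²=97 > ρ²=64 → inactive
o2: d²=18 ≤ ρ²=64; F_rep = 32·(3,3)/18² = (0.2963,0.2963)
F = F_att + ΣF_rep = (-5.7037,1.7963)
p' = p + 1/10·F = (-1.5704,5.1796)

Fx=-5.7037 Fy=1.7963 x'=-1.5704 y'=5.1796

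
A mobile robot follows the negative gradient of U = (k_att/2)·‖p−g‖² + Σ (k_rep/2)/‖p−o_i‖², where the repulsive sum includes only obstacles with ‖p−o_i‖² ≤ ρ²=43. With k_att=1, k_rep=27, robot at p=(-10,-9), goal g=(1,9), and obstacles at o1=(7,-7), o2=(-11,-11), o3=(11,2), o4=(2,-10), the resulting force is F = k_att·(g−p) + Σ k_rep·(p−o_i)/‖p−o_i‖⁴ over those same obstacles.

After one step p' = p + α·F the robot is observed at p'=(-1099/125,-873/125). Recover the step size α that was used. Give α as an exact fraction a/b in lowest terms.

F_att = 1·(g−p) = 1·(11,18) = (11.0000,18.0000)
o1: d²=293 > ρ²=43 → inactive
o2: d²=5 ≤ ρ²=43; F_rep = 27·(1,2)/5² = (1.0800,2.1600)
o3: d²=562 > ρ²=43 → inactive
o4: d²=145 > ρ²=43 → inactive
F = F_att + ΣF_rep = (12.0800,20.1600)
Δp = p'−p = (1.2080,2.0160); α = Δx/Fx = (151/125) / (302/25) = 1/10
check: Δy/Fy = (252/125) / (504/25) = 1/10 ✓

α = 1/10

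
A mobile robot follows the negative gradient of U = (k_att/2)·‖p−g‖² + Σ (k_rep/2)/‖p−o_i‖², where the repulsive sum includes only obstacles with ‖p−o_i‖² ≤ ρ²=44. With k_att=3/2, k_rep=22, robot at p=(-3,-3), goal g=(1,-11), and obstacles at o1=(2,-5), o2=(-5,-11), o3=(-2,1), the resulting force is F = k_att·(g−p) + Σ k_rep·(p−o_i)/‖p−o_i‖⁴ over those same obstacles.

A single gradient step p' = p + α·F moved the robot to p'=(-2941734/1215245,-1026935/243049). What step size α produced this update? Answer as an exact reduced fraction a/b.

α = 1/10

F_att = 3/2·(g−p) = 3/2·(4,-8) = (6.0000,-12.0000)
o1: d²=29 ≤ ρ²=44; F_rep = 22·(-5,2)/29² = (-0.1308,0.0523)
o2: d²=68 > ρ²=44 → inactive
o3: d²=17 ≤ ρ²=44; F_rep = 22·(-1,-4)/17² = (-0.0761,-0.3045)
F = F_att + ΣF_rep = (5.7931,-12.2522)
Δp = p'−p = (0.5793,-1.2252); α = Δx/Fx = (704001/1215245) / (1408002/243049) = 1/10
check: Δy/Fy = (-297788/243049) / (-2977880/243049) = 1/10 ✓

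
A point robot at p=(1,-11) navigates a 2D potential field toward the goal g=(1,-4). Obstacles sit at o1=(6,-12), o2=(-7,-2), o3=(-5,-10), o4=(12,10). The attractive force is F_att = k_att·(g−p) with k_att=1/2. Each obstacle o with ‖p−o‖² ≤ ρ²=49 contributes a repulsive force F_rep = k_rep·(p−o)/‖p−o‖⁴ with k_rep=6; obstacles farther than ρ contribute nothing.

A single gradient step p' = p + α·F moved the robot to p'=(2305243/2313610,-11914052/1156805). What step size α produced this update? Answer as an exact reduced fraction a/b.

F_att = 1/2·(g−p) = 1/2·(0,7) = (0.0000,3.5000)
o1: d²=26 ≤ ρ²=49; F_rep = 6·(-5,1)/26² = (-0.0444,0.0089)
o2: d²=145 > ρ²=49 → inactive
o3: d²=37 ≤ ρ²=49; F_rep = 6·(6,-1)/37² = (0.0263,-0.0044)
o4: d²=562 > ρ²=49 → inactive
F = F_att + ΣF_rep = (-0.0181,3.5045)
Δp = p'−p = (-0.0036,0.7009); α = Δx/Fx = (-8367/2313610) / (-8367/462722) = 1/5
check: Δy/Fy = (810803/1156805) / (810803/231361) = 1/5 ✓

α = 1/5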